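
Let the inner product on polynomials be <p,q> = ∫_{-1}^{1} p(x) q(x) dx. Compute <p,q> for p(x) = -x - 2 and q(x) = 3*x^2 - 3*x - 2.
<p,q> = 6

Expand the product: p(x)·q(x) = -3*x^3 - 3*x^2 + 8*x + 4.
∫_{-1}^{1} of each monomial x^k gives [2/(k+1) if k even, 0 if k odd]. Integrating term-by-term (or equivalently evaluating the antiderivative F(x) = -3*x^4/4 - x^3 + 4*x^2 + 4*x at the endpoints):
  F(1) − F(−1) = 25/4 − (1/4) = 6.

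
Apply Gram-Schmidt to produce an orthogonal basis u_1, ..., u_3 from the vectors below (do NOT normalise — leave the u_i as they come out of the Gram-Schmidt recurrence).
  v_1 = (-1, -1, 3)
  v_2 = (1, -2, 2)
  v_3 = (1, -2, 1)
Orthogonal basis:
  u_1 = (-1, -1, 3)
  u_2 = (18/11, -15/11, 1/11)
  u_3 = (-6/25, -3/10, -9/50)

Apply the Gram-Schmidt recurrence
  u_1 = v_1
  u_i = v_i − Σ_{j<i} ((v_i · u_j) / (u_j · u_j)) · u_j.

Step by step this gives:
  u_1 = (-1, -1, 3)
  u_2 = (18/11, -15/11, 1/11)
  u_3 = (-6/25, -3/10, -9/50)

Orthogonality check:
  u_2 · u_1 = 0 (should be 0)
  u_3 · u_1 = 0 (should be 0)
  u_3 · u_2 = 0 (should be 0)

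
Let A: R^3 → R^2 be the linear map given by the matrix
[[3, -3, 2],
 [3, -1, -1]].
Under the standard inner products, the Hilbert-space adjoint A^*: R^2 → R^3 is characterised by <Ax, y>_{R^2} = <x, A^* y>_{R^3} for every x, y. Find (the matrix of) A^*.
A^* = A^T =
[[3, 3],
 [-3, -1],
 [2, -1]]

For real matrices with standard dot products, the defining identity <Ax, y> = <x, A^* y> gives (Ax)^T y = x^T (A^*) y, i.e. x^T A^T y = x^T (A^*) y. Since this holds for all x, y, we must have A^* = A^T. Therefore
A^* =
[[3, 3],
 [-3, -1],
 [2, -1]].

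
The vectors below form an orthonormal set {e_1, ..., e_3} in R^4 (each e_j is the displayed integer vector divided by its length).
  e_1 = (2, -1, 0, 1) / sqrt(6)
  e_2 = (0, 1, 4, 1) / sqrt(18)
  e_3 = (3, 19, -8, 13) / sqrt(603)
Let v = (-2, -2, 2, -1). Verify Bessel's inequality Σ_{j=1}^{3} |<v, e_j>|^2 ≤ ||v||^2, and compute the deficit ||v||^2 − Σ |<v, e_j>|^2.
Σ |<v, e_j>|^2 = 2357/201; ||v||^2 = 13; deficit = 256/201

Write each e_j = u_j / sqrt(<u_j, u_j>) where u_j is the displayed integer vector. Then <v, e_j> = <v, u_j> / sqrt(<u_j, u_j>), so |<v, e_j>|^2 = <v, u_j>^2 / <u_j, u_j>.
Coefficients: <v, e_1> = -3/sqrt(6), <v, e_2> = 5/sqrt(18), <v, e_3> = -73/sqrt(603).
Square and sum: Σ |<v, e_j>|^2 = 2357/201.
Compute ||v||^2 = v·v = 13.
Deficit = 13 − 2357/201 = 256/201 ≥ 0, confirming Bessel's inequality. (The deficit equals ||v − Σ <v,e_j> e_j||^2, the squared distance from v to span{e_j}.)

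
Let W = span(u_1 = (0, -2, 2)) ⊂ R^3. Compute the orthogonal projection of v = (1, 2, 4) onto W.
proj_W(v) = (0, -1, 1)

Set up U = [u_1 | ... | u_1] ∈ R^(3×1). The projector onto W = col(U) is P = U (U^T U)^(-1) U^T.
Compute U^T U =
  [8],
and U^T v = (4).
Solve U^T U · c = U^T v for the coefficients: c = (1/2). The projection is proj_W(v) = U c.
Check: (v - proj_W(v)) · u_1 = 0  (should be 0).
Result: proj_W(v) = (0, -1, 1).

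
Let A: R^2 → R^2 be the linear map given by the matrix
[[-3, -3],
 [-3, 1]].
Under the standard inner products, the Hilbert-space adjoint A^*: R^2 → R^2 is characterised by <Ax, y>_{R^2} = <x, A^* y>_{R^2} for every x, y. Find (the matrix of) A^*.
A^* = A^T =
[[-3, -3],
 [-3, 1]]

For real matrices with standard dot products, the defining identity <Ax, y> = <x, A^* y> gives (Ax)^T y = x^T (A^*) y, i.e. x^T A^T y = x^T (A^*) y. Since this holds for all x, y, we must have A^* = A^T. Therefore
A^* =
[[-3, -3],
 [-3, 1]].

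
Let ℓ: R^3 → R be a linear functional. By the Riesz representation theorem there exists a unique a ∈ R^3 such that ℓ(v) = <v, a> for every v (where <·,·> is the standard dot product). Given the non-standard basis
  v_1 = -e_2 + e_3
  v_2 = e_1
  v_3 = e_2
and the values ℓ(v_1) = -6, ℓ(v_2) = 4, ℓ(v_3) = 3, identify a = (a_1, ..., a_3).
a = (4, 3, -3)

Write a = (a_1, ..., a_3) in the standard basis. For each basis vector v_i, ℓ(v_i) = <v_i, a> is a linear equation in the a_j's. Collect the n equations into a matrix system V a = ℓ, where row i of V is v_i (expressed in the standard basis). Since V is invertible (lower-triangular with 1s on the diagonal, up to permutation), solve by back-substitution:
  V =
[[0, -1, 1],
 [1, 0, 0],
 [0, 1, 0]]
  V a = (-6, 4, 3)
Solving gives a = (4, 3, -3).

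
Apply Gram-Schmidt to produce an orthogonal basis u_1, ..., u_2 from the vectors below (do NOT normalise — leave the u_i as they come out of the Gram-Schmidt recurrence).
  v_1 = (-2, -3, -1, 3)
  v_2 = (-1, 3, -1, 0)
Orthogonal basis:
  u_1 = (-2, -3, -1, 3)
  u_2 = (-35/23, 51/23, -29/23, 18/23)

Apply the Gram-Schmidt recurrence
  u_1 = v_1
  u_i = v_i − Σ_{j<i} ((v_i · u_j) / (u_j · u_j)) · u_j.

Step by step this gives:
  u_1 = (-2, -3, -1, 3)
  u_2 = (-35/23, 51/23, -29/23, 18/23)

Orthogonality check:
  u_2 · u_1 = 0 (should be 0)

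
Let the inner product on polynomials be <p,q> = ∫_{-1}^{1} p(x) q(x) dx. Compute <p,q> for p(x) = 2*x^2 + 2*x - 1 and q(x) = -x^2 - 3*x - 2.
<p,q> = -14/5

Expand the product: p(x)·q(x) = -2*x^4 - 8*x^3 - 9*x^2 - x + 2.
∫_{-1}^{1} of each monomial x^k gives [2/(k+1) if k even, 0 if k odd]. Integrating term-by-term (or equivalently evaluating the antiderivative F(x) = -2*x^5/5 - 2*x^4 - 3*x^3 - x^2/2 + 2*x at the endpoints):
  F(1) − F(−1) = -39/10 − (-11/10) = -14/5.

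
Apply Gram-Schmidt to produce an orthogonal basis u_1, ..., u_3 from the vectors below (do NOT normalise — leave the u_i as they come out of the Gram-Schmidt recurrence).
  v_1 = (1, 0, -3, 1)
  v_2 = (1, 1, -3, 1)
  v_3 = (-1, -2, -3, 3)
Orthogonal basis:
  u_1 = (1, 0, -3, 1)
  u_2 = (0, 1, 0, 0)
  u_3 = (-2, 0, 0, 2)

Apply the Gram-Schmidt recurrence
  u_1 = v_1
  u_i = v_i − Σ_{j<i} ((v_i · u_j) / (u_j · u_j)) · u_j.

Step by step this gives:
  u_1 = (1, 0, -3, 1)
  u_2 = (0, 1, 0, 0)
  u_3 = (-2, 0, 0, 2)

Orthogonality check:
  u_2 · u_1 = 0 (should be 0)
  u_3 · u_1 = 0 (should be 0)
  u_3 · u_2 = 0 (should be 0)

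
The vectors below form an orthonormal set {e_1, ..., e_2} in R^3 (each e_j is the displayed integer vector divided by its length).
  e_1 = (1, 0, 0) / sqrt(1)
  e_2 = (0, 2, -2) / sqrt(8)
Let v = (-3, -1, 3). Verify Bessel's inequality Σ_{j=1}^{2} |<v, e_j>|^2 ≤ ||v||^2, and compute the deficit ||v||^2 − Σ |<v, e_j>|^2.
Σ |<v, e_j>|^2 = 17; ||v||^2 = 19; deficit = 2

Write each e_j = u_j / sqrt(<u_j, u_j>) where u_j is the displayed integer vector. Then <v, e_j> = <v, u_j> / sqrt(<u_j, u_j>), so |<v, e_j>|^2 = <v, u_j>^2 / <u_j, u_j>.
Coefficients: <v, e_1> = -3/sqrt(1), <v, e_2> = -8/sqrt(8).
Square and sum: Σ |<v, e_j>|^2 = 17.
Compute ||v||^2 = v·v = 19.
Deficit = 19 − 17 = 2 ≥ 0, confirming Bessel's inequality. (The deficit equals ||v − Σ <v,e_j> e_j||^2, the squared distance from v to span{e_j}.)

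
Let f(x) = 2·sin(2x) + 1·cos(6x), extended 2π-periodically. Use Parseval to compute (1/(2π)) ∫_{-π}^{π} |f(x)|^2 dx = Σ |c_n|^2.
Σ |c_n|^2 = 5/2

Expand |f|^2 and use orthogonality of {sin(nx), cos(mx)} on [-π, π]:
  ∫_{-π}^{π} sin(nx)^2 dx = π, ∫ cos(mx)^2 dx = π, and cross terms integrate to 0.
So ∫_{-π}^{π} f(x)^2 dx = 2^2 · π + 1^2 · π = (4 + 1)π.
Divide by 2π: (4 + 1)/2 = 5/2.
By Parseval, this equals Σ |c_n|^2.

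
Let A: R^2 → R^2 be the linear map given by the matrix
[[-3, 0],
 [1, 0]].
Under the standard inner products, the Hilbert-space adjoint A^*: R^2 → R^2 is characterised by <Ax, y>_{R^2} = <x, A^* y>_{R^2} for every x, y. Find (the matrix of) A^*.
A^* = A^T =
[[-3, 1],
 [0, 0]]

For real matrices with standard dot products, the defining identity <Ax, y> = <x, A^* y> gives (Ax)^T y = x^T (A^*) y, i.e. x^T A^T y = x^T (A^*) y. Since this holds for all x, y, we must have A^* = A^T. Therefore
A^* =
[[-3, 1],
 [0, 0]].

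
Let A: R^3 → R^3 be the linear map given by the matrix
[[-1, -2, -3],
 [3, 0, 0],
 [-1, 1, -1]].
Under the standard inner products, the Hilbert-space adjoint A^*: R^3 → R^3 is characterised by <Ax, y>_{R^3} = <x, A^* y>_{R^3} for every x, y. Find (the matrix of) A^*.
A^* = A^T =
[[-1, 3, -1],
 [-2, 0, 1],
 [-3, 0, -1]]

For real matrices with standard dot products, the defining identity <Ax, y> = <x, A^* y> gives (Ax)^T y = x^T (A^*) y, i.e. x^T A^T y = x^T (A^*) y. Since this holds for all x, y, we must have A^* = A^T. Therefore
A^* =
[[-1, 3, -1],
 [-2, 0, 1],
 [-3, 0, -1]].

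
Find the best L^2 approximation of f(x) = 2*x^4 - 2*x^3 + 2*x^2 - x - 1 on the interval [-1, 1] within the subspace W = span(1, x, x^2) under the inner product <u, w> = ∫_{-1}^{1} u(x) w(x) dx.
g(x) = 26*x^2/7 - 11*x/5 - 41/35

The best approximation g ∈ W is the orthogonal projection of f onto W. Writing g = a_0 + a_1 x + a_2 x^2, the coefficients solve the normal equations G · a = b where
  G_{ij} = <φ_i, φ_j> and b_i = <f, φ_i>, with φ_0 = 1, φ_1 = x, φ_2 = x^2.
G =
  [2, 0, 2/3]
  [0, 2/3, 0]
  [2/3, 0, 2/5],
b = (2/15, -22/15, 74/105).
Solving gives a_0 = -41/35, a_1 = -11/5, a_2 = 26/7, so
  g(x) = 26*x^2/7 - 11*x/5 - 41/35.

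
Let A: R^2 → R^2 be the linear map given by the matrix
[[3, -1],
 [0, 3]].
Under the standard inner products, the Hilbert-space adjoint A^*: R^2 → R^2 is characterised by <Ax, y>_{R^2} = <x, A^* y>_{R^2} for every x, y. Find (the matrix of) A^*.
A^* = A^T =
[[3, 0],
 [-1, 3]]

For real matrices with standard dot products, the defining identity <Ax, y> = <x, A^* y> gives (Ax)^T y = x^T (A^*) y, i.e. x^T A^T y = x^T (A^*) y. Since this holds for all x, y, we must have A^* = A^T. Therefore
A^* =
[[3, 0],
 [-1, 3]].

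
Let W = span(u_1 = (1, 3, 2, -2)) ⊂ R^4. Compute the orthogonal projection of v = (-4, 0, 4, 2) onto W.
proj_W(v) = (0, 0, 0, 0)

Set up U = [u_1 | ... | u_1] ∈ R^(4×1). The projector onto W = col(U) is P = U (U^T U)^(-1) U^T.
Compute U^T U =
  [18],
and U^T v = (0).
Solve U^T U · c = U^T v for the coefficients: c = (0). The projection is proj_W(v) = U c.
Check: (v - proj_W(v)) · u_1 = 0  (should be 0).
Result: proj_W(v) = (0, 0, 0, 0).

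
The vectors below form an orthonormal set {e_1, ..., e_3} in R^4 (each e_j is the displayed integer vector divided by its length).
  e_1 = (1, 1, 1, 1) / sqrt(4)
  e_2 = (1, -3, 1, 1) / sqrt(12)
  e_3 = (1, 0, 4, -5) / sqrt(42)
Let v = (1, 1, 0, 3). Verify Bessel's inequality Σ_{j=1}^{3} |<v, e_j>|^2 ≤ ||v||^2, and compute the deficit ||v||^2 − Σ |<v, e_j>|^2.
Σ |<v, e_j>|^2 = 11; ||v||^2 = 11; deficit = 0

Write each e_j = u_j / sqrt(<u_j, u_j>) where u_j is the displayed integer vector. Then <v, e_j> = <v, u_j> / sqrt(<u_j, u_j>), so |<v, e_j>|^2 = <v, u_j>^2 / <u_j, u_j>.
Coefficients: <v, e_1> = 5/sqrt(4), <v, e_2> = 1/sqrt(12), <v, e_3> = -14/sqrt(42).
Square and sum: Σ |<v, e_j>|^2 = 11.
Compute ||v||^2 = v·v = 11.
Deficit = 11 − 11 = 0 ≥ 0, confirming Bessel's inequality. (The deficit equals ||v − Σ <v,e_j> e_j||^2, the squared distance from v to span{e_j}.)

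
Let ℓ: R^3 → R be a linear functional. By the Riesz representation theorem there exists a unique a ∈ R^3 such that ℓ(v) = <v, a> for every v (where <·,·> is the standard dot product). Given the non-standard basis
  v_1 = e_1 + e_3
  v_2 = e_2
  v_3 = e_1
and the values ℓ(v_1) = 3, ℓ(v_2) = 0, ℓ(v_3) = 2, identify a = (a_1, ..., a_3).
a = (2, 0, 1)

Write a = (a_1, ..., a_3) in the standard basis. For each basis vector v_i, ℓ(v_i) = <v_i, a> is a linear equation in the a_j's. Collect the n equations into a matrix system V a = ℓ, where row i of V is v_i (expressed in the standard basis). Since V is invertible (lower-triangular with 1s on the diagonal, up to permutation), solve by back-substitution:
  V =
[[1, 0, 1],
 [0, 1, 0],
 [1, 0, 0]]
  V a = (3, 0, 2)
Solving gives a = (2, 0, 1).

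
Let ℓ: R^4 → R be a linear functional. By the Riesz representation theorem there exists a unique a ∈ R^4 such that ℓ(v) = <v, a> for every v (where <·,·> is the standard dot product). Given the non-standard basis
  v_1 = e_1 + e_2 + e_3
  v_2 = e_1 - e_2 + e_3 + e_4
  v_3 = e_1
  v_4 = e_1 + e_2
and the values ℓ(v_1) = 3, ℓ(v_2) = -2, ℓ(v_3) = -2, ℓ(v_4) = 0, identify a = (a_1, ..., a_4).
a = (-2, 2, 3, -1)

Write a = (a_1, ..., a_4) in the standard basis. For each basis vector v_i, ℓ(v_i) = <v_i, a> is a linear equation in the a_j's. Collect the n equations into a matrix system V a = ℓ, where row i of V is v_i (expressed in the standard basis). Since V is invertible (lower-triangular with 1s on the diagonal, up to permutation), solve by back-substitution:
  V =
[[1, 1, 1, 0],
 [1, -1, 1, 1],
 [1, 0, 0, 0],
 [1, 1, 0, 0]]
  V a = (3, -2, -2, 0)
Solving gives a = (-2, 2, 3, -1).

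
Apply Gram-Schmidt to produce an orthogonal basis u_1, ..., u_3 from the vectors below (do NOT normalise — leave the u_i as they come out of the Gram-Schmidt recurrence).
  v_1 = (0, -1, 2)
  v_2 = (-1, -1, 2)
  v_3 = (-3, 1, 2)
Orthogonal basis:
  u_1 = (0, -1, 2)
  u_2 = (-1, 0, 0)
  u_3 = (0, 8/5, 4/5)

Apply the Gram-Schmidt recurrence
  u_1 = v_1
  u_i = v_i − Σ_{j<i} ((v_i · u_j) / (u_j · u_j)) · u_j.

Step by step this gives:
  u_1 = (0, -1, 2)
  u_2 = (-1, 0, 0)
  u_3 = (0, 8/5, 4/5)

Orthogonality check:
  u_2 · u_1 = 0 (should be 0)
  u_3 · u_1 = 0 (should be 0)
  u_3 · u_2 = 0 (should be 0)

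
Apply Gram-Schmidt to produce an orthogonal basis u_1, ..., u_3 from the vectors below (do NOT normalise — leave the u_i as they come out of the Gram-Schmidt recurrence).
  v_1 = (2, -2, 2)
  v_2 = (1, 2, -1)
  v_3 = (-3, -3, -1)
Orthogonal basis:
  u_1 = (2, -2, 2)
  u_2 = (5/3, 4/3, -1/3)
  u_3 = (3/7, -6/7, -9/7)

Apply the Gram-Schmidt recurrence
  u_1 = v_1
  u_i = v_i − Σ_{j<i} ((v_i · u_j) / (u_j · u_j)) · u_j.

Step by step this gives:
  u_1 = (2, -2, 2)
  u_2 = (5/3, 4/3, -1/3)
  u_3 = (3/7, -6/7, -9/7)

Orthogonality check:
  u_2 · u_1 = 0 (should be 0)
  u_3 · u_1 = 0 (should be 0)
  u_3 · u_2 = 0 (should be 0)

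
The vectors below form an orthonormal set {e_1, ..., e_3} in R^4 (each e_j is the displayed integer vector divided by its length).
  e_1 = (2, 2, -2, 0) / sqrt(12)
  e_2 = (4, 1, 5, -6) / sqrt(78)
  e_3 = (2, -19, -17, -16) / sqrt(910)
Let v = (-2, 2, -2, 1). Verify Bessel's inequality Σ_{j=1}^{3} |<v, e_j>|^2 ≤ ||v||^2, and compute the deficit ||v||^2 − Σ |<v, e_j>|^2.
Σ |<v, e_j>|^2 = 286/35; ||v||^2 = 13; deficit = 169/35

Write each e_j = u_j / sqrt(<u_j, u_j>) where u_j is the displayed integer vector. Then <v, e_j> = <v, u_j> / sqrt(<u_j, u_j>), so |<v, e_j>|^2 = <v, u_j>^2 / <u_j, u_j>.
Coefficients: <v, e_1> = 4/sqrt(12), <v, e_2> = -22/sqrt(78), <v, e_3> = -24/sqrt(910).
Square and sum: Σ |<v, e_j>|^2 = 286/35.
Compute ||v||^2 = v·v = 13.
Deficit = 13 − 286/35 = 169/35 ≥ 0, confirming Bessel's inequality. (The deficit equals ||v − Σ <v,e_j> e_j||^2, the squared distance from v to span{e_j}.)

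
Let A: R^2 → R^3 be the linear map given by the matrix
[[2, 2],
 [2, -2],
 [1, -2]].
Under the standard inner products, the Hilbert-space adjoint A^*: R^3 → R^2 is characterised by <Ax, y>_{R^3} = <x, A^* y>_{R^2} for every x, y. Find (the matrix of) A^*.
A^* = A^T =
[[2, 2, 1],
 [2, -2, -2]]

For real matrices with standard dot products, the defining identity <Ax, y> = <x, A^* y> gives (Ax)^T y = x^T (A^*) y, i.e. x^T A^T y = x^T (A^*) y. Since this holds for all x, y, we must have A^* = A^T. Therefore
A^* =
[[2, 2, 1],
 [2, -2, -2]].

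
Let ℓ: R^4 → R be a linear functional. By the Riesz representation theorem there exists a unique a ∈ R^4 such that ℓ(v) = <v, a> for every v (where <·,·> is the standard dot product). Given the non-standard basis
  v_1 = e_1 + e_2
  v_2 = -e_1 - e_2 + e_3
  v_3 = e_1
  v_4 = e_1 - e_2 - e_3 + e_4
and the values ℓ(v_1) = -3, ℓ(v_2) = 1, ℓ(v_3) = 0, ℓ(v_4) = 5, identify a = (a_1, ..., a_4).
a = (0, -3, -2, 0)

Write a = (a_1, ..., a_4) in the standard basis. For each basis vector v_i, ℓ(v_i) = <v_i, a> is a linear equation in the a_j's. Collect the n equations into a matrix system V a = ℓ, where row i of V is v_i (expressed in the standard basis). Since V is invertible (lower-triangular with 1s on the diagonal, up to permutation), solve by back-substitution:
  V =
[[1, 1, 0, 0],
 [-1, -1, 1, 0],
 [1, 0, 0, 0],
 [1, -1, -1, 1]]
  V a = (-3, 1, 0, 5)
Solving gives a = (0, -3, -2, 0).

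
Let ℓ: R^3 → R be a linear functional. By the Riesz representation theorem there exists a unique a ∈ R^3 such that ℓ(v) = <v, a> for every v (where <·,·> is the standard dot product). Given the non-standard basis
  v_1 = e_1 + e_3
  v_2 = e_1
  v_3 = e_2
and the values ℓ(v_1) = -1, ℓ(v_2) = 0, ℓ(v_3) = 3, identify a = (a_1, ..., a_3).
a = (0, 3, -1)

Write a = (a_1, ..., a_3) in the standard basis. For each basis vector v_i, ℓ(v_i) = <v_i, a> is a linear equation in the a_j's. Collect the n equations into a matrix system V a = ℓ, where row i of V is v_i (expressed in the standard basis). Since V is invertible (lower-triangular with 1s on the diagonal, up to permutation), solve by back-substitution:
  V =
[[1, 0, 1],
 [1, 0, 0],
 [0, 1, 0]]
  V a = (-1, 0, 3)
Solving gives a = (0, 3, -1).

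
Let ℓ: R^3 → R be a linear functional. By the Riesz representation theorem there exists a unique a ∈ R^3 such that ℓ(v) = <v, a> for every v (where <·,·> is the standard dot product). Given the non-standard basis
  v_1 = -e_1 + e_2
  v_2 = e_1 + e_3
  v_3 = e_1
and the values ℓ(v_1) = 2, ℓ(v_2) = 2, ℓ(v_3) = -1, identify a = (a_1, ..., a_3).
a = (-1, 1, 3)

Write a = (a_1, ..., a_3) in the standard basis. For each basis vector v_i, ℓ(v_i) = <v_i, a> is a linear equation in the a_j's. Collect the n equations into a matrix system V a = ℓ, where row i of V is v_i (expressed in the standard basis). Since V is invertible (lower-triangular with 1s on the diagonal, up to permutation), solve by back-substitution:
  V =
[[-1, 1, 0],
 [1, 0, 1],
 [1, 0, 0]]
  V a = (2, 2, -1)
Solving gives a = (-1, 1, 3).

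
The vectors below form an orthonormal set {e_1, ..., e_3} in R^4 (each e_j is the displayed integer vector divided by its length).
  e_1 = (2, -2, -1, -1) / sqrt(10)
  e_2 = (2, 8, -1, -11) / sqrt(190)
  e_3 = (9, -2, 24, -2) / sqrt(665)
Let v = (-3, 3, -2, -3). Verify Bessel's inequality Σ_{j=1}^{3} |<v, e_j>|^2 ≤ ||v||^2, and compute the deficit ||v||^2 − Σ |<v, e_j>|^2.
Σ |<v, e_j>|^2 = 197/7; ||v||^2 = 31; deficit = 20/7

Write each e_j = u_j / sqrt(<u_j, u_j>) where u_j is the displayed integer vector. Then <v, e_j> = <v, u_j> / sqrt(<u_j, u_j>), so |<v, e_j>|^2 = <v, u_j>^2 / <u_j, u_j>.
Coefficients: <v, e_1> = -7/sqrt(10), <v, e_2> = 53/sqrt(190), <v, e_3> = -75/sqrt(665).
Square and sum: Σ |<v, e_j>|^2 = 197/7.
Compute ||v||^2 = v·v = 31.
Deficit = 31 − 197/7 = 20/7 ≥ 0, confirming Bessel's inequality. (The deficit equals ||v − Σ <v,e_j> e_j||^2, the squared distance from v to span{e_j}.)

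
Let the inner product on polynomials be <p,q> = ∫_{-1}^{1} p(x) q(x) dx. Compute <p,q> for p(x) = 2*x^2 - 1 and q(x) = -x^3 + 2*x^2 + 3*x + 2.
<p,q> = -16/15

Expand the product: p(x)·q(x) = -2*x^5 + 4*x^4 + 7*x^3 + 2*x^2 - 3*x - 2.
∫_{-1}^{1} of each monomial x^k gives [2/(k+1) if k even, 0 if k odd]. Integrating term-by-term (or equivalently evaluating the antiderivative F(x) = -x^6/3 + 4*x^5/5 + 7*x^4/4 + 2*x^3/3 - 3*x^2/2 - 2*x at the endpoints):
  F(1) − F(−1) = -37/60 − (9/20) = -16/15.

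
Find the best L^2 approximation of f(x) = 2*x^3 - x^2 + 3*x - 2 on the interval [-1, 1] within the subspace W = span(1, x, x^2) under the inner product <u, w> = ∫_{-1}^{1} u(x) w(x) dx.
g(x) = -x^2 + 21*x/5 - 2

The best approximation g ∈ W is the orthogonal projection of f onto W. Writing g = a_0 + a_1 x + a_2 x^2, the coefficients solve the normal equations G · a = b where
  G_{ij} = <φ_i, φ_j> and b_i = <f, φ_i>, with φ_0 = 1, φ_1 = x, φ_2 = x^2.
G =
  [2, 0, 2/3]
  [0, 2/3, 0]
  [2/3, 0, 2/5],
b = (-14/3, 14/5, -26/15).
Solving gives a_0 = -2, a_1 = 21/5, a_2 = -1, so
  g(x) = -x^2 + 21*x/5 - 2.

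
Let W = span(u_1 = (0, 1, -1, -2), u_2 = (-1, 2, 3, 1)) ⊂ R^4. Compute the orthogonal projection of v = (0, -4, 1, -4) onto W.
proj_W(v) = (5/9, -8/9, -17/9, -1)

Set up U = [u_1 | ... | u_2] ∈ R^(4×2). The projector onto W = col(U) is P = U (U^T U)^(-1) U^T.
Compute U^T U =
  [6, -3]
  [-3, 15],
and U^T v = (3, -9).
Solve U^T U · c = U^T v for the coefficients: c = (2/9, -5/9). The projection is proj_W(v) = U c.
Check: (v - proj_W(v)) · u_1 = 0  (should be 0).
Check: (v - proj_W(v)) · u_2 = 0  (should be 0).
Result: proj_W(v) = (5/9, -8/9, -17/9, -1).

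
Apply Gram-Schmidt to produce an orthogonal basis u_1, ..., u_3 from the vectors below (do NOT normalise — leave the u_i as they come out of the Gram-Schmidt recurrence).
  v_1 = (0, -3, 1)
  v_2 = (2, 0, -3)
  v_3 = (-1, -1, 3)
Orthogonal basis:
  u_1 = (0, -3, 1)
  u_2 = (2, -9/10, -27/10)
  u_3 = (63/121, 14/121, 42/121)

Apply the Gram-Schmidt recurrence
  u_1 = v_1
  u_i = v_i − Σ_{j<i} ((v_i · u_j) / (u_j · u_j)) · u_j.

Step by step this gives:
  u_1 = (0, -3, 1)
  u_2 = (2, -9/10, -27/10)
  u_3 = (63/121, 14/121, 42/121)

Orthogonality check:
  u_2 · u_1 = 0 (should be 0)
  u_3 · u_1 = 0 (should be 0)
  u_3 · u_2 = 0 (should be 0)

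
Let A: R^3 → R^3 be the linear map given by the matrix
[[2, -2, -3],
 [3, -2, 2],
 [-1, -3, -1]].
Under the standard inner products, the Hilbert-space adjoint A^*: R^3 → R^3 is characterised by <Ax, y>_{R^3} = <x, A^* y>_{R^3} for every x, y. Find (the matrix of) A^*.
A^* = A^T =
[[2, 3, -1],
 [-2, -2, -3],
 [-3, 2, -1]]

For real matrices with standard dot products, the defining identity <Ax, y> = <x, A^* y> gives (Ax)^T y = x^T (A^*) y, i.e. x^T A^T y = x^T (A^*) y. Since this holds for all x, y, we must have A^* = A^T. Therefore
A^* =
[[2, 3, -1],
 [-2, -2, -3],
 [-3, 2, -1]].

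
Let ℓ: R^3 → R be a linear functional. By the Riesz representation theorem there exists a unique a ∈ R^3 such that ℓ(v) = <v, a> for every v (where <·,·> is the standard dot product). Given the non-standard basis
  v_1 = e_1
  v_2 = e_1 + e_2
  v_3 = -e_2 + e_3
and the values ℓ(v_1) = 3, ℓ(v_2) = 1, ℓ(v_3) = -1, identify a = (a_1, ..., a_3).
a = (3, -2, -3)

Write a = (a_1, ..., a_3) in the standard basis. For each basis vector v_i, ℓ(v_i) = <v_i, a> is a linear equation in the a_j's. Collect the n equations into a matrix system V a = ℓ, where row i of V is v_i (expressed in the standard basis). Since V is invertible (lower-triangular with 1s on the diagonal, up to permutation), solve by back-substitution:
  V =
[[1, 0, 0],
 [1, 1, 0],
 [0, -1, 1]]
  V a = (3, 1, -1)
Solving gives a = (3, -2, -3).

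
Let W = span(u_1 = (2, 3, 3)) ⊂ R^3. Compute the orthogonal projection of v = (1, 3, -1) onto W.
proj_W(v) = (8/11, 12/11, 12/11)

Set up U = [u_1 | ... | u_1] ∈ R^(3×1). The projector onto W = col(U) is P = U (U^T U)^(-1) U^T.
Compute U^T U =
  [22],
and U^T v = (8).
Solve U^T U · c = U^T v for the coefficients: c = (4/11). The projection is proj_W(v) = U c.
Check: (v - proj_W(v)) · u_1 = 0  (should be 0).
Result: proj_W(v) = (8/11, 12/11, 12/11).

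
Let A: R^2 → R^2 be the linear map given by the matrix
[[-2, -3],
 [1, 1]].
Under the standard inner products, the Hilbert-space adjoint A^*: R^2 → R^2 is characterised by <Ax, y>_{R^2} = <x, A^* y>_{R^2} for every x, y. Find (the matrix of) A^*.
A^* = A^T =
[[-2, 1],
 [-3, 1]]

For real matrices with standard dot products, the defining identity <Ax, y> = <x, A^* y> gives (Ax)^T y = x^T (A^*) y, i.e. x^T A^T y = x^T (A^*) y. Since this holds for all x, y, we must have A^* = A^T. Therefore
A^* =
[[-2, 1],
 [-3, 1]].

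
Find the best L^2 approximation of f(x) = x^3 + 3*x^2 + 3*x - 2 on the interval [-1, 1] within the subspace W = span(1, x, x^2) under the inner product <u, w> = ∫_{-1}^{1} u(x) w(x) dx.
g(x) = 3*x^2 + 18*x/5 - 2

The best approximation g ∈ W is the orthogonal projection of f onto W. Writing g = a_0 + a_1 x + a_2 x^2, the coefficients solve the normal equations G · a = b where
  G_{ij} = <φ_i, φ_j> and b_i = <f, φ_i>, with φ_0 = 1, φ_1 = x, φ_2 = x^2.
G =
  [2, 0, 2/3]
  [0, 2/3, 0]
  [2/3, 0, 2/5],
b = (-2, 12/5, -2/15).
Solving gives a_0 = -2, a_1 = 18/5, a_2 = 3, so
  g(x) = 3*x^2 + 18*x/5 - 2.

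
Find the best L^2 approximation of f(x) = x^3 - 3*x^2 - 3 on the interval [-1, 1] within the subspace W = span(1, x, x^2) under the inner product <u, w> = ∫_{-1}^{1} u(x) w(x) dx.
g(x) = -3*x^2 + 3*x/5 - 3

The best approximation g ∈ W is the orthogonal projection of f onto W. Writing g = a_0 + a_1 x + a_2 x^2, the coefficients solve the normal equations G · a = b where
  G_{ij} = <φ_i, φ_j> and b_i = <f, φ_i>, with φ_0 = 1, φ_1 = x, φ_2 = x^2.
G =
  [2, 0, 2/3]
  [0, 2/3, 0]
  [2/3, 0, 2/5],
b = (-8, 2/5, -16/5).
Solving gives a_0 = -3, a_1 = 3/5, a_2 = -3, so
  g(x) = -3*x^2 + 3*x/5 - 3.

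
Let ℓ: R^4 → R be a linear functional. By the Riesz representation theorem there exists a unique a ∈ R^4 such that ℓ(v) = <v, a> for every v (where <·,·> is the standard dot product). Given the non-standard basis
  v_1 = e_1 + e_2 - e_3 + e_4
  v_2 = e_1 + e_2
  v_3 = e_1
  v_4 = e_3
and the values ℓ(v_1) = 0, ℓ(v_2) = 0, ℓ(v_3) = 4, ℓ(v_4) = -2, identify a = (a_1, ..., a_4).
a = (4, -4, -2, -2)

Write a = (a_1, ..., a_4) in the standard basis. For each basis vector v_i, ℓ(v_i) = <v_i, a> is a linear equation in the a_j's. Collect the n equations into a matrix system V a = ℓ, where row i of V is v_i (expressed in the standard basis). Since V is invertible (lower-triangular with 1s on the diagonal, up to permutation), solve by back-substitution:
  V =
[[1, 1, -1, 1],
 [1, 1, 0, 0],
 [1, 0, 0, 0],
 [0, 0, 1, 0]]
  V a = (0, 0, 4, -2)
Solving gives a = (4, -4, -2, -2).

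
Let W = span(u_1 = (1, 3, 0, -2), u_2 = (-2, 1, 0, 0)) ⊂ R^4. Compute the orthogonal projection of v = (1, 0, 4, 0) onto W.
proj_W(v) = (65/69, -8/69, 0, -14/69)

Set up U = [u_1 | ... | u_2] ∈ R^(4×2). The projector onto W = col(U) is P = U (U^T U)^(-1) U^T.
Compute U^T U =
  [14, 1]
  [1, 5],
and U^T v = (1, -2).
Solve U^T U · c = U^T v for the coefficients: c = (7/69, -29/69). The projection is proj_W(v) = U c.
Check: (v - proj_W(v)) · u_1 = 0  (should be 0).
Check: (v - proj_W(v)) · u_2 = 0  (should be 0).
Result: proj_W(v) = (65/69, -8/69, 0, -14/69).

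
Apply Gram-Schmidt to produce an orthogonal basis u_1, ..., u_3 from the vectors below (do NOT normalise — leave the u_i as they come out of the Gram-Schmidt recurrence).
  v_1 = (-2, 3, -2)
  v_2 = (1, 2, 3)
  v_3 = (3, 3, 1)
Orthogonal basis:
  u_1 = (-2, 3, -2)
  u_2 = (13/17, 40/17, 47/17)
  u_3 = (22/9, 88/117, -154/117)

Apply the Gram-Schmidt recurrence
  u_1 = v_1
  u_i = v_i − Σ_{j<i} ((v_i · u_j) / (u_j · u_j)) · u_j.

Step by step this gives:
  u_1 = (-2, 3, -2)
  u_2 = (13/17, 40/17, 47/17)
  u_3 = (22/9, 88/117, -154/117)

Orthogonality check:
  u_2 · u_1 = 0 (should be 0)
  u_3 · u_1 = 0 (should be 0)
  u_3 · u_2 = 0 (should be 0)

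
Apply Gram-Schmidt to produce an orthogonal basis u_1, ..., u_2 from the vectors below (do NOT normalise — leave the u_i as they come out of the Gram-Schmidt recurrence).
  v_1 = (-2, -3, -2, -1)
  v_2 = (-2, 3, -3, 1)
Orthogonal basis:
  u_1 = (-2, -3, -2, -1)
  u_2 = (-2, 3, -3, 1)

Apply the Gram-Schmidt recurrence
  u_1 = v_1
  u_i = v_i − Σ_{j<i} ((v_i · u_j) / (u_j · u_j)) · u_j.

Step by step this gives:
  u_1 = (-2, -3, -2, -1)
  u_2 = (-2, 3, -3, 1)

Orthogonality check:
  u_2 · u_1 = 0 (should be 0)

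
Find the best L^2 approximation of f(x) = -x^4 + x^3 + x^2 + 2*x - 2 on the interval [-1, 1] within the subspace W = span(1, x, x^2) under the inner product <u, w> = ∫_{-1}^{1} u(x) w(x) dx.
g(x) = x^2/7 + 13*x/5 - 67/35

The best approximation g ∈ W is the orthogonal projection of f onto W. Writing g = a_0 + a_1 x + a_2 x^2, the coefficients solve the normal equations G · a = b where
  G_{ij} = <φ_i, φ_j> and b_i = <f, φ_i>, with φ_0 = 1, φ_1 = x, φ_2 = x^2.
G =
  [2, 0, 2/3]
  [0, 2/3, 0]
  [2/3, 0, 2/5],
b = (-56/15, 26/15, -128/105).
Solving gives a_0 = -67/35, a_1 = 13/5, a_2 = 1/7, so
  g(x) = x^2/7 + 13*x/5 - 67/35.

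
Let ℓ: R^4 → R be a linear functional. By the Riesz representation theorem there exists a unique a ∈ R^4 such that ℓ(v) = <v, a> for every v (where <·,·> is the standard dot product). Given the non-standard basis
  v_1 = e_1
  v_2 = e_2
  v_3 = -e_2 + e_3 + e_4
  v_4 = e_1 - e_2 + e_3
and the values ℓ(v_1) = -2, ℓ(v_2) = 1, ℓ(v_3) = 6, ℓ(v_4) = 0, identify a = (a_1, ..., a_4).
a = (-2, 1, 3, 4)

Write a = (a_1, ..., a_4) in the standard basis. For each basis vector v_i, ℓ(v_i) = <v_i, a> is a linear equation in the a_j's. Collect the n equations into a matrix system V a = ℓ, where row i of V is v_i (expressed in the standard basis). Since V is invertible (lower-triangular with 1s on the diagonal, up to permutation), solve by back-substitution:
  V =
[[1, 0, 0, 0],
 [0, 1, 0, 0],
 [0, -1, 1, 1],
 [1, -1, 1, 0]]
  V a = (-2, 1, 6, 0)
Solving gives a = (-2, 1, 3, 4).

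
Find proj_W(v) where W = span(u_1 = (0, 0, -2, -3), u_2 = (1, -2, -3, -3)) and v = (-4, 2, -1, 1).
proj_W(v) = (-89/74, 89/37, 73/74, -12/37)

Set up U = [u_1 | ... | u_2] ∈ R^(4×2). The projector onto W = col(U) is P = U (U^T U)^(-1) U^T.
Compute U^T U =
  [13, 15]
  [15, 23],
and U^T v = (-1, -8).
Solve U^T U · c = U^T v for the coefficients: c = (97/74, -89/74). The projection is proj_W(v) = U c.
Check: (v - proj_W(v)) · u_1 = 0  (should be 0).
Check: (v - proj_W(v)) · u_2 = 0  (should be 0).
Result: proj_W(v) = (-89/74, 89/37, 73/74, -12/37).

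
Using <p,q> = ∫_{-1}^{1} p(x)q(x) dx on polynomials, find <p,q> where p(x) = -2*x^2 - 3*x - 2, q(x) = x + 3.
<p,q> = -18

Expand the product: p(x)·q(x) = -2*x^3 - 9*x^2 - 11*x - 6.
∫_{-1}^{1} of each monomial x^k gives [2/(k+1) if k even, 0 if k odd]. Integrating term-by-term (or equivalently evaluating the antiderivative F(x) = -x^4/2 - 3*x^3 - 11*x^2/2 - 6*x at the endpoints):
  F(1) − F(−1) = -15 − (3) = -18.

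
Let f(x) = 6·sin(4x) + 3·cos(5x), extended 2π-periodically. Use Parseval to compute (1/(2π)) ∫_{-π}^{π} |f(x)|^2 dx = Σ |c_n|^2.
Σ |c_n|^2 = 45/2

Expand |f|^2 and use orthogonality of {sin(nx), cos(mx)} on [-π, π]:
  ∫_{-π}^{π} sin(nx)^2 dx = π, ∫ cos(mx)^2 dx = π, and cross terms integrate to 0.
So ∫_{-π}^{π} f(x)^2 dx = 6^2 · π + 3^2 · π = (36 + 9)π.
Divide by 2π: (36 + 9)/2 = 45/2.
By Parseval, this equals Σ |c_n|^2.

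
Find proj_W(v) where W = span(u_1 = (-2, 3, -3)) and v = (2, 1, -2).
proj_W(v) = (-5/11, 15/22, -15/22)

Set up U = [u_1 | ... | u_1] ∈ R^(3×1). The projector onto W = col(U) is P = U (U^T U)^(-1) U^T.
Compute U^T U =
  [22],
and U^T v = (5).
Solve U^T U · c = U^T v for the coefficients: c = (5/22). The projection is proj_W(v) = U c.
Check: (v - proj_W(v)) · u_1 = 0  (should be 0).
Result: proj_W(v) = (-5/11, 15/22, -15/22).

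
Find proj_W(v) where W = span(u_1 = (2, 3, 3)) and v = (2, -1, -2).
proj_W(v) = (-5/11, -15/22, -15/22)

Set up U = [u_1 | ... | u_1] ∈ R^(3×1). The projector onto W = col(U) is P = U (U^T U)^(-1) U^T.
Compute U^T U =
  [22],
and U^T v = (-5).
Solve U^T U · c = U^T v for the coefficients: c = (-5/22). The projection is proj_W(v) = U c.
Check: (v - proj_W(v)) · u_1 = 0  (should be 0).
Result: proj_W(v) = (-5/11, -15/22, -15/22).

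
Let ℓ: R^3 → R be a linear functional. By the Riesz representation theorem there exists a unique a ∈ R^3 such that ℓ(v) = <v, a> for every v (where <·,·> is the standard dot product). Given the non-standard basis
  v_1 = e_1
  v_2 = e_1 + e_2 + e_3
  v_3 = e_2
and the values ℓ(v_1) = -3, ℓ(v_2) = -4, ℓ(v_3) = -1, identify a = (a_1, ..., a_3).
a = (-3, -1, 0)

Write a = (a_1, ..., a_3) in the standard basis. For each basis vector v_i, ℓ(v_i) = <v_i, a> is a linear equation in the a_j's. Collect the n equations into a matrix system V a = ℓ, where row i of V is v_i (expressed in the standard basis). Since V is invertible (lower-triangular with 1s on the diagonal, up to permutation), solve by back-substitution:
  V =
[[1, 0, 0],
 [1, 1, 1],
 [0, 1, 0]]
  V a = (-3, -4, -1)
Solving gives a = (-3, -1, 0).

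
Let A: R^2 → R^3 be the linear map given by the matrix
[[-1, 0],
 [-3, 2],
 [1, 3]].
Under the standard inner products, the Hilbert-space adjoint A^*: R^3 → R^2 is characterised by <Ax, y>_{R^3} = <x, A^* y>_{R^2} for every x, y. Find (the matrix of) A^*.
A^* = A^T =
[[-1, -3, 1],
 [0, 2, 3]]

For real matrices with standard dot products, the defining identity <Ax, y> = <x, A^* y> gives (Ax)^T y = x^T (A^*) y, i.e. x^T A^T y = x^T (A^*) y. Since this holds for all x, y, we must have A^* = A^T. Therefore
A^* =
[[-1, -3, 1],
 [0, 2, 3]].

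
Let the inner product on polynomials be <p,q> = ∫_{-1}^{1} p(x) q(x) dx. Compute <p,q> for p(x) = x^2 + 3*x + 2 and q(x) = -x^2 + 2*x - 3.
<p,q> = -176/15

Expand the product: p(x)·q(x) = -x^4 - x^3 + x^2 - 5*x - 6.
∫_{-1}^{1} of each monomial x^k gives [2/(k+1) if k even, 0 if k odd]. Integrating term-by-term (or equivalently evaluating the antiderivative F(x) = -x^5/5 - x^4/4 + x^3/3 - 5*x^2/2 - 6*x at the endpoints):
  F(1) − F(−1) = -517/60 − (187/60) = -176/15.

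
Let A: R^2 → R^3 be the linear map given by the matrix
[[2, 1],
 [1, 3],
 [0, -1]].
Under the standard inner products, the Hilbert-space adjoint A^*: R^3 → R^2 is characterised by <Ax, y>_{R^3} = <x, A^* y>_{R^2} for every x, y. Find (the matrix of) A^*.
A^* = A^T =
[[2, 1, 0],
 [1, 3, -1]]

For real matrices with standard dot products, the defining identity <Ax, y> = <x, A^* y> gives (Ax)^T y = x^T (A^*) y, i.e. x^T A^T y = x^T (A^*) y. Since this holds for all x, y, we must have A^* = A^T. Therefore
A^* =
[[2, 1, 0],
 [1, 3, -1]].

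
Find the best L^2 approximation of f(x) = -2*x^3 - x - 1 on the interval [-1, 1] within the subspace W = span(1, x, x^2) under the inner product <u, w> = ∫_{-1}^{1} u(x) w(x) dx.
g(x) = -11*x/5 - 1

The best approximation g ∈ W is the orthogonal projection of f onto W. Writing g = a_0 + a_1 x + a_2 x^2, the coefficients solve the normal equations G · a = b where
  G_{ij} = <φ_i, φ_j> and b_i = <f, φ_i>, with φ_0 = 1, φ_1 = x, φ_2 = x^2.
G =
  [2, 0, 2/3]
  [0, 2/3, 0]
  [2/3, 0, 2/5],
b = (-2, -22/15, -2/3).
Solving gives a_0 = -1, a_1 = -11/5, a_2 = 0, so
  g(x) = -11*x/5 - 1.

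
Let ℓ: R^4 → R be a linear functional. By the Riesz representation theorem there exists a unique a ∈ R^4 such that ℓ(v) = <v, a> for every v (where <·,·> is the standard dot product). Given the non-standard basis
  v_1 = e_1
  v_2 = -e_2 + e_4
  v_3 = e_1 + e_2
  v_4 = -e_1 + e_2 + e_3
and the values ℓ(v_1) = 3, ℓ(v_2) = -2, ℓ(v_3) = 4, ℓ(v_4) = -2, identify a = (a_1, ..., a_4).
a = (3, 1, 0, -1)

Write a = (a_1, ..., a_4) in the standard basis. For each basis vector v_i, ℓ(v_i) = <v_i, a> is a linear equation in the a_j's. Collect the n equations into a matrix system V a = ℓ, where row i of V is v_i (expressed in the standard basis). Since V is invertible (lower-triangular with 1s on the diagonal, up to permutation), solve by back-substitution:
  V =
[[1, 0, 0, 0],
 [0, -1, 0, 1],
 [1, 1, 0, 0],
 [-1, 1, 1, 0]]
  V a = (3, -2, 4, -2)
Solving gives a = (3, 1, 0, -1).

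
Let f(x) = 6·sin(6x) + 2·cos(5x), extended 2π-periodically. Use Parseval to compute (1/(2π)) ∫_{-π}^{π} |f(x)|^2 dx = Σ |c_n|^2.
Σ |c_n|^2 = 20

Expand |f|^2 and use orthogonality of {sin(nx), cos(mx)} on [-π, π]:
  ∫_{-π}^{π} sin(nx)^2 dx = π, ∫ cos(mx)^2 dx = π, and cross terms integrate to 0.
So ∫_{-π}^{π} f(x)^2 dx = 6^2 · π + 2^2 · π = (36 + 4)π.
Divide by 2π: (36 + 4)/2 = 20.
By Parseval, this equals Σ |c_n|^2.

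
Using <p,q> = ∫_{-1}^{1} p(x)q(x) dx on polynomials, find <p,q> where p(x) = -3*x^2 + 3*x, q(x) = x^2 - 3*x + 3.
<p,q> = -66/5

Expand the product: p(x)·q(x) = -3*x^4 + 12*x^3 - 18*x^2 + 9*x.
∫_{-1}^{1} of each monomial x^k gives [2/(k+1) if k even, 0 if k odd]. Integrating term-by-term (or equivalently evaluating the antiderivative F(x) = -3*x^5/5 + 3*x^4 - 6*x^3 + 9*x^2/2 at the endpoints):
  F(1) − F(−1) = 9/10 − (141/10) = -66/5.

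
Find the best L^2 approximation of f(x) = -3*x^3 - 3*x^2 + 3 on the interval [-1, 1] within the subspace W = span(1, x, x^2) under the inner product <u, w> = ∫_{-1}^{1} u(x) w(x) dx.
g(x) = -3*x^2 - 9*x/5 + 3

The best approximation g ∈ W is the orthogonal projection of f onto W. Writing g = a_0 + a_1 x + a_2 x^2, the coefficients solve the normal equations G · a = b where
  G_{ij} = <φ_i, φ_j> and b_i = <f, φ_i>, with φ_0 = 1, φ_1 = x, φ_2 = x^2.
G =
  [2, 0, 2/3]
  [0, 2/3, 0]
  [2/3, 0, 2/5],
b = (4, -6/5, 4/5).
Solving gives a_0 = 3, a_1 = -9/5, a_2 = -3, so
  g(x) = -3*x^2 - 9*x/5 + 3.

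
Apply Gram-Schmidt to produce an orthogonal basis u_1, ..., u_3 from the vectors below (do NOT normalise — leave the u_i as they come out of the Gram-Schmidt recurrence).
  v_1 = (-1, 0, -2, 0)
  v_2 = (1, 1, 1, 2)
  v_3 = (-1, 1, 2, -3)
Orthogonal basis:
  u_1 = (-1, 0, -2, 0)
  u_2 = (2/5, 1, -1/5, 2)
  u_3 = (-15/13, 55/26, 15/26, -10/13)

Apply the Gram-Schmidt recurrence
  u_1 = v_1
  u_i = v_i − Σ_{j<i} ((v_i · u_j) / (u_j · u_j)) · u_j.

Step by step this gives:
  u_1 = (-1, 0, -2, 0)
  u_2 = (2/5, 1, -1/5, 2)
  u_3 = (-15/13, 55/26, 15/26, -10/13)

Orthogonality check:
  u_2 · u_1 = 0 (should be 0)
  u_3 · u_1 = 0 (should be 0)
  u_3 · u_2 = 0 (should be 0)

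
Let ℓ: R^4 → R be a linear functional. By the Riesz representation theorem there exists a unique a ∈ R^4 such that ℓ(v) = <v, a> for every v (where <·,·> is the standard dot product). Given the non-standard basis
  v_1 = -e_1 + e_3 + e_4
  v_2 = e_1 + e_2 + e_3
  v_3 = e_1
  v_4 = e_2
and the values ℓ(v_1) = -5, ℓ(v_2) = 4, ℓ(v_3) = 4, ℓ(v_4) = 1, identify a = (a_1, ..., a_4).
a = (4, 1, -1, 0)

Write a = (a_1, ..., a_4) in the standard basis. For each basis vector v_i, ℓ(v_i) = <v_i, a> is a linear equation in the a_j's. Collect the n equations into a matrix system V a = ℓ, where row i of V is v_i (expressed in the standard basis). Since V is invertible (lower-triangular with 1s on the diagonal, up to permutation), solve by back-substitution:
  V =
[[-1, 0, 1, 1],
 [1, 1, 1, 0],
 [1, 0, 0, 0],
 [0, 1, 0, 0]]
  V a = (-5, 4, 4, 1)
Solving gives a = (4, 1, -1, 0).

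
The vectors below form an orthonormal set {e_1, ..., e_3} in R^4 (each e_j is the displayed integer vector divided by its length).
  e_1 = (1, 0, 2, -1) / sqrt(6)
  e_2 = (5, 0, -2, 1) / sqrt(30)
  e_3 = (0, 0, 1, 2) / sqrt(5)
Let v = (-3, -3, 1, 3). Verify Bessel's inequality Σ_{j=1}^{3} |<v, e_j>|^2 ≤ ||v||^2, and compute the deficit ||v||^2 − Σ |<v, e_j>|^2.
Σ |<v, e_j>|^2 = 19; ||v||^2 = 28; deficit = 9

Write each e_j = u_j / sqrt(<u_j, u_j>) where u_j is the displayed integer vector. Then <v, e_j> = <v, u_j> / sqrt(<u_j, u_j>), so |<v, e_j>|^2 = <v, u_j>^2 / <u_j, u_j>.
Coefficients: <v, e_1> = -4/sqrt(6), <v, e_2> = -14/sqrt(30), <v, e_3> = 7/sqrt(5).
Square and sum: Σ |<v, e_j>|^2 = 19.
Compute ||v||^2 = v·v = 28.
Deficit = 28 − 19 = 9 ≥ 0, confirming Bessel's inequality. (The deficit equals ||v − Σ <v,e_j> e_j||^2, the squared distance from v to span{e_j}.)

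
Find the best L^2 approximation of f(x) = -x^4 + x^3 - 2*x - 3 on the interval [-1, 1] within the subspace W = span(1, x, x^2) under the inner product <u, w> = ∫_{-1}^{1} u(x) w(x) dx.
g(x) = -6*x^2/7 - 7*x/5 - 102/35

The best approximation g ∈ W is the orthogonal projection of f onto W. Writing g = a_0 + a_1 x + a_2 x^2, the coefficients solve the normal equations G · a = b where
  G_{ij} = <φ_i, φ_j> and b_i = <f, φ_i>, with φ_0 = 1, φ_1 = x, φ_2 = x^2.
G =
  [2, 0, 2/3]
  [0, 2/3, 0]
  [2/3, 0, 2/5],
b = (-32/5, -14/15, -16/7).
Solving gives a_0 = -102/35, a_1 = -7/5, a_2 = -6/7, so
  g(x) = -6*x^2/7 - 7*x/5 - 102/35.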